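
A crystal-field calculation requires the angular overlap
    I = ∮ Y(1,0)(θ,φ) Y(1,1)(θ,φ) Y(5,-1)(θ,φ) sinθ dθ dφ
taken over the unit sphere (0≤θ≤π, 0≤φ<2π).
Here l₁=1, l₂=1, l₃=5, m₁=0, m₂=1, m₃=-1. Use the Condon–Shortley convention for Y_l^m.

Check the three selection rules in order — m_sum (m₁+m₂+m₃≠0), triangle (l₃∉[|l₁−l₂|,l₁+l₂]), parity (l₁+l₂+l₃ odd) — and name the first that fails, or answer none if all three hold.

triangle

azimuthal sum: 0 + 1 − 1 = 0  ✓
0 ≤ 5 ≤ 2 (triangle on l)  ✗
L = 1 + 1 + 5 = 7 (odd)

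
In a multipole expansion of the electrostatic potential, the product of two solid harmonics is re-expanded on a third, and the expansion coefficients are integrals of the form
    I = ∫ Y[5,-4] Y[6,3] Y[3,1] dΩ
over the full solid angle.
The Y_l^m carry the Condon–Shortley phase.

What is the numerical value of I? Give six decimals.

Checks pass: Σm=0; 14 even; l₃=3∈[1,11].
(2·5+1)(2·6+1)(2·3+1) = 1001
Δ: 8! 2! 4! / 15! → 1/675675
sum: t=3:−1/8640 t=4:+1/2304 t=5:−1/8640 = 7/34560
3j²(5 6 3; 0 0 0) = Δ·Π!·Σ² = 7/429  (sign -1)
sum: t=7:−1/40320 t=8:+1/241920 = -1/48384
3j²(5 6 3; -4 3 1) = Δ·Π!·Σ² = 24/1001  (sign -1)
combine: 4πI² = 1001·7/429·24/1001 = 56/143
take √, sign +1: I = 0.17653103

0.176531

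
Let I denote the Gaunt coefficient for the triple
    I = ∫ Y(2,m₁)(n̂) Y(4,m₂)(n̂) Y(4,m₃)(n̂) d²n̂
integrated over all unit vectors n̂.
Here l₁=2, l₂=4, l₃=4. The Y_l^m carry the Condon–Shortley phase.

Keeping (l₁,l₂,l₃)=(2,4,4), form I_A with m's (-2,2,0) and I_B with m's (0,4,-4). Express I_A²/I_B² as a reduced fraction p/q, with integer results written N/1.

Same 2,4,4: normalisation and zero-m 3j drop out of the ratio.
A: Δ: 2! 2! 6! / 11! → 1/13860; sum: t=2:+1/192 = 1/192; 3j²(2 4 4; -2 2 0) = Δ·Π!·Σ² = 3/77  (sign +1)
B: Δ: 2! 2! 6! / 11! → 1/13860; sum: t=2:+1/2880 = 1/2880; 3j²(2 4 4; 0 4 -4) = Δ·Π!·Σ² = 28/495  (sign +1)
I_A²/I_B² = (3/77)/(28/495) = 135/196

135/196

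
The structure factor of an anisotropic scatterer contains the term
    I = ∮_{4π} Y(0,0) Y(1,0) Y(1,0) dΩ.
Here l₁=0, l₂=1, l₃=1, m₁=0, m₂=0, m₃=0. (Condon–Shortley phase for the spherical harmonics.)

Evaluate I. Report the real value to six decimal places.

0.282095

Rules hold: Σm=0, L=2 even, 1≤1≤1.
N = 1·3·3 = 9
Δ = 0!·0!·2!/3! = 1/3
Racah Σ t=0..0: t=0:+1/1 = 1/1
⇒ 3j(0 1 1; 0 0 0)² = 1/3, sgn -1
(m-triple is (0,0,0) — same symbol as above.)
4πI² = N·(3j₀)²·(3jₘ)² = 1/1
I = +1·√(1/4π) = 0.28209479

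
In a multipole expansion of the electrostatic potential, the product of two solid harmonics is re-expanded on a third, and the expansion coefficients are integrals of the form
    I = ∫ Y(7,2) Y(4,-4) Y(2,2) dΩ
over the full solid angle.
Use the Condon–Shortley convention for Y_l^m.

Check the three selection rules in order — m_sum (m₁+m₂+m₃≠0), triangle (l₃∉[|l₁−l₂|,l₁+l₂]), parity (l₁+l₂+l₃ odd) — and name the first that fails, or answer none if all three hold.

triangle

azimuthal sum: 2 − 4 + 2 = 0  ✓
3 ≤ 2 ≤ 11 (triangle on l)  ✗
L = 7 + 4 + 2 = 13 (odd)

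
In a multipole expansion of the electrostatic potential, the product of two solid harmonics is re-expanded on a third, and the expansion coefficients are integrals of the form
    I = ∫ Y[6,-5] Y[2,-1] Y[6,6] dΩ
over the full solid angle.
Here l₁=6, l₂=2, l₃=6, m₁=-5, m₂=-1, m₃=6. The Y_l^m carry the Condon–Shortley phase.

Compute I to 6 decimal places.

m-sum 0 ✓  L=14 even ✓  4≤6≤8 ✓
Π(2lᵢ+1) = 13×5×13 = 845
triangle coeff Δ(6,2,6) = 1/90090
Σ_t [0,2]: t=0:+1/69120 t=1:−1/14400 t=2:+1/69120 = -7/172800
(3j)²=14/715 [(6 2 6; 0 0 0)], sign=-1
Σ_t [1,1]: t=1:−1/7257600 = -1/7257600
(3j)²=11/455 [(6 2 6; -5 -1 6)], sign=-1
⇒ 4πI² = 2/5
I = (+1)√(2/5/(4π)) = 0.17841241

0.178412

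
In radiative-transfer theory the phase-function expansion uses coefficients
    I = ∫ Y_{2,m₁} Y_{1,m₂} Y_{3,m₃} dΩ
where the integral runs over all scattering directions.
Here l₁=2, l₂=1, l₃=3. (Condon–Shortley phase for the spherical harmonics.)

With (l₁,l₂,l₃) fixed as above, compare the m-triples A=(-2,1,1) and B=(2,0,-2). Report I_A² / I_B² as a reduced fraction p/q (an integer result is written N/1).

1/5

Shared (l₁,l₂,l₃)=(2,1,3): N and (l;000)² cancel in I_A²/I_B².
A: Δ = 0!·4!·2!/7! = 1/105; Racah Σ t=0..0: t=0:+1/48 = 1/48; ⇒ 3j(2 1 3; -2 1 1)² = 1/105, sgn +1
B: Δ = 0!·4!·2!/7! = 1/105; Racah Σ t=0..0: t=0:+1/24 = 1/24; ⇒ 3j(2 1 3; 2 0 -2)² = 1/21, sgn -1
I_A²/I_B² = (1/105)/(1/21) = 1/5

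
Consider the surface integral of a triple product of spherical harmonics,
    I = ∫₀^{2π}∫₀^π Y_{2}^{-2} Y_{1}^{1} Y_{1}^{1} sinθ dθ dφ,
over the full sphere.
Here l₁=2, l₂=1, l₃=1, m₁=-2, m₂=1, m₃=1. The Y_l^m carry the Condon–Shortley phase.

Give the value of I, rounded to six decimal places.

m-sum 0 ✓  L=4 even ✓  1≤1≤3 ✓
Π(2lᵢ+1) = 5×3×3 = 45
triangle coeff Δ(2,1,1) = 1/30
Σ_t [1,1]: t=1:−1/1 = -1/1
(3j)²=2/15 [(2 1 1; 0 0 0)], sign=+1
Σ_t [2,2]: t=2:+1/4 = 1/4
(3j)²=1/5 [(2 1 1; -2 1 1)], sign=+1
⇒ 4πI² = 6/5
I = (+1)√(6/5/(4π)) = 0.30901936

0.309019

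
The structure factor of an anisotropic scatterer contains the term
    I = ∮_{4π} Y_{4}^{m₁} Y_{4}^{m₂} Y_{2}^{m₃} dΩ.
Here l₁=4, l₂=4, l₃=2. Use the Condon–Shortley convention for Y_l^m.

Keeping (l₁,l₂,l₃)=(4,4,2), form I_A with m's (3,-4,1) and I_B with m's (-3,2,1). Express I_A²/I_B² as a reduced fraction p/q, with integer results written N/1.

Shared (l₁,l₂,l₃)=(4,4,2): N and (l;000)² cancel in I_A²/I_B².
A: Δ = 6!·2!·2!/11! = 1/13860; Racah Σ t=0..0: t=0:+1/1440 = 1/1440; ⇒ 3j(4 4 2; 3 -4 1)² = 7/165, sgn -1
B: Δ = 6!·2!·2!/11! = 1/13860; Racah Σ t=5..6: t=5:−1/240 t=6:+1/1440 = -1/288; ⇒ 3j(4 4 2; -3 2 1)² = 5/132, sgn +1
I_A²/I_B² = (7/165)/(5/132) = 28/25

28/25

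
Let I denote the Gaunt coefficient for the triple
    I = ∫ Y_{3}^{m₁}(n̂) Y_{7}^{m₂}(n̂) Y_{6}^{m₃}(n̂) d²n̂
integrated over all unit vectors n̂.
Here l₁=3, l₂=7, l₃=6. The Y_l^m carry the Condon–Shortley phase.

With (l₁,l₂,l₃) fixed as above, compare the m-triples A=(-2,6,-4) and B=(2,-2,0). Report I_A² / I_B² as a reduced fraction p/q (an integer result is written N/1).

l's match ⇒ only the (l;m) 3-j factors differ between A and B.
A: triangle coeff Δ(3,7,6) = 1/2042040; Σ_t [3,4]: t=3:−1/43545600 t=4:+1/8709120 = 1/10886400; (3j)²=8/357 [(3 7 6; -2 6 -4)], sign=+1
B: triangle coeff Δ(3,7,6) = 1/2042040; Σ_t [0,1]: t=0:+1/345600 t=1:−1/207360 = -1/518400; (3j)²=12/2431 [(3 7 6; 2 -2 0)], sign=-1
I_A²/I_B² = (8/357)/(12/2431) = 286/63

286/63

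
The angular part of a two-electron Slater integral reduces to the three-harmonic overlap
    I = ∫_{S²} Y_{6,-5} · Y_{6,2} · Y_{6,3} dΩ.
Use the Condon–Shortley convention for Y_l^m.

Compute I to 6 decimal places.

-0.050240

Checks pass: Σm=0; 18 even; l₃=6∈[0,12].
(2·6+1)(2·6+1)(2·6+1) = 2197
Δ: 6! 6! 6! / 19! → 1/325909584
sum: t=0:+1/373248000 t=1:−1/1728000 t=2:+1/110592 t=3:−1/46656 t=4:+1/110592 t=5:−1/1728000 t=6:+1/373248000 = -7/1555200
3j²(6 6 6; 0 0 0) = Δ·Π!·Σ² = 400/46189  (sign -1)
sum: t=5:−1/3110400 t=6:+1/4147200 = -1/12441600
3j²(6 6 6; -5 2 3) = Δ·Π!·Σ² = 7/4199  (sign +1)
combine: 4πI² = 2197·400/46189·7/4199 = 36400/1147619
take √, sign -1: I = -0.05023968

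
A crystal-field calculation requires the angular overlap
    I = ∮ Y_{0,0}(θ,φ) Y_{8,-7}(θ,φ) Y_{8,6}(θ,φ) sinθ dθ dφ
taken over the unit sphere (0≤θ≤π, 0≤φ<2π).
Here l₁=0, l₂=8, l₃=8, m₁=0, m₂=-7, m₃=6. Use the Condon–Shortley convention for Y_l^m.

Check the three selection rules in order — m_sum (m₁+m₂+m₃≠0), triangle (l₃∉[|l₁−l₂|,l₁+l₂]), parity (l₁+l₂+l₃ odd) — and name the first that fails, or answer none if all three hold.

m_sum

azimuthal sum: 0 − 7 + 6 = -1  ✗
8 ≤ 8 ≤ 8 (triangle on l)
L = 0 + 8 + 8 = 16 (even)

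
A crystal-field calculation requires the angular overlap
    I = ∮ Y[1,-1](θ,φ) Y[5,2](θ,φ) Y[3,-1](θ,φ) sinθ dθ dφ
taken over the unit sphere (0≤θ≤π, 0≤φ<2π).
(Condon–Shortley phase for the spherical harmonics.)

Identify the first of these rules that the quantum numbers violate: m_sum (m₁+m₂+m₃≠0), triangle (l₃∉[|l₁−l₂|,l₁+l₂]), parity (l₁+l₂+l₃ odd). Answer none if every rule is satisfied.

triangle

m₁+m₂+m₃ = -1 + 2 − 1 = 0  ✓
triangle: |1−5|=4 ≤ l₃=3 ≤ 1+5=6  ✗
parity: l₁+l₂+l₃ = 9 is odd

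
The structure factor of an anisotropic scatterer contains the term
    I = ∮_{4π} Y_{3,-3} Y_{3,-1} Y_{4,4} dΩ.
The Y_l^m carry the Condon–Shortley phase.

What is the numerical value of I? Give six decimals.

Rules hold: Σm=0, L=10 even, 0≤4≤6.
N = 7·7·9 = 441
Δ = 2!·4!·4!/11! = 1/34650
Racah Σ t=0..2: t=0:+1/72 t=1:−1/16 t=2:+1/72 = -5/144
⇒ 3j(3 3 4; 0 0 0)² = 2/77, sgn -1
Racah Σ t=2..2: t=2:+1/1152 = 1/1152
⇒ 3j(3 3 4; -3 -1 4)² = 1/33, sgn +1
4πI² = N·(3j₀)²·(3jₘ)² = 42/121
I = -1·√(0.347107/4π) = -0.16619847

-0.166198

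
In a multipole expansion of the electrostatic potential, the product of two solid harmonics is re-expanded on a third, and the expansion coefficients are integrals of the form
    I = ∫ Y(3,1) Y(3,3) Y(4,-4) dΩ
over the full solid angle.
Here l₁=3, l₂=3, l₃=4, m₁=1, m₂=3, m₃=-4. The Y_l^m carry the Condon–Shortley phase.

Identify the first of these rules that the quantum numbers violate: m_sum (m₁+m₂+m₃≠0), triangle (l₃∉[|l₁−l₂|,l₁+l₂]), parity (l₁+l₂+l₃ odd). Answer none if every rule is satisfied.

azimuthal sum: 1 + 3 − 4 = 0  ✓
0 ≤ 4 ≤ 6 (triangle on l)  ✓
L = 3 + 3 + 4 = 10 (even)  ✓

none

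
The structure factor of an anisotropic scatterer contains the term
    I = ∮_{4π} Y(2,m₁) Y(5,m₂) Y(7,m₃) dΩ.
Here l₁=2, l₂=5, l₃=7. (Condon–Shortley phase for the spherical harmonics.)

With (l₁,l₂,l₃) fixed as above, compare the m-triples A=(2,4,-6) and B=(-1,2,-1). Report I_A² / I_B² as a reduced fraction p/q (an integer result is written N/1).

Shared (l₁,l₂,l₃)=(2,5,7): N and (l;000)² cancel in I_A²/I_B².
A: Δ = 0!·4!·10!/15! = 1/15015; Racah Σ t=0..0: t=0:+1/8709120 = 1/8709120; ⇒ 3j(2 5 7; 2 4 -6)² = 1/21, sgn -1
B: Δ = 0!·4!·10!/15! = 1/15015; Racah Σ t=0..0: t=0:+1/181440 = 1/181440; ⇒ 3j(2 5 7; -1 2 -1)² = 32/3003, sgn +1
I_A²/I_B² = (1/21)/(32/3003) = 143/32

143/32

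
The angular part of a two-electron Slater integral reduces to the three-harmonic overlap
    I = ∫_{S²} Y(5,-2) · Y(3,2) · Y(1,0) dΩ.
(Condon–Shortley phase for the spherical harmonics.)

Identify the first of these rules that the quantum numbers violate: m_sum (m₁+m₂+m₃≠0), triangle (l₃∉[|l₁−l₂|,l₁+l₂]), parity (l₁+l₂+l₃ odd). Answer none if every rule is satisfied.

triangle

Σmᵢ = 0  ✓
l₃∈[|l₁−l₂|,l₁+l₂]=[2,8], have l₃=1  ✗
Σlᵢ = 9 ⇒ odd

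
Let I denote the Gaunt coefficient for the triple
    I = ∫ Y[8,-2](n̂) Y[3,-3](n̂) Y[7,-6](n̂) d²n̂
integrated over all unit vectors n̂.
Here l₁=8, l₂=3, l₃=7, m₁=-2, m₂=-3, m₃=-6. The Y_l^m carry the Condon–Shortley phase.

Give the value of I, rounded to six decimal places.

Σmᵢ = -11 ≠ 0, so the φ-integral vanishes; I = 0

0.000000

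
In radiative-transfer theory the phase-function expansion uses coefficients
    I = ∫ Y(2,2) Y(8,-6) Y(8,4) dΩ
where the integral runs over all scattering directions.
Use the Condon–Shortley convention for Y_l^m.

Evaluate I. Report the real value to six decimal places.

Checks pass: Σm=0; 18 even; l₃=8∈[6,10].
(2·2+1)(2·8+1)(2·8+1) = 1445
Δ: 2! 2! 14! / 19! → 1/348840
sum: t=0:+1/116121600 t=1:−1/25401600 t=2:+1/116121600 = -1/45158400
3j²(2 8 8; 0 0 0) = Δ·Π!·Σ² = 24/1615  (sign -1)
sum: t=0:+1/3832012800 = 1/3832012800
3j²(2 8 8; 2 -6 4) = Δ·Π!·Σ² = 91/9690  (sign +1)
combine: 4πI² = 1445·24/1615·91/9690 = 364/1805
take √, sign -1: I = -0.12667974

-0.126680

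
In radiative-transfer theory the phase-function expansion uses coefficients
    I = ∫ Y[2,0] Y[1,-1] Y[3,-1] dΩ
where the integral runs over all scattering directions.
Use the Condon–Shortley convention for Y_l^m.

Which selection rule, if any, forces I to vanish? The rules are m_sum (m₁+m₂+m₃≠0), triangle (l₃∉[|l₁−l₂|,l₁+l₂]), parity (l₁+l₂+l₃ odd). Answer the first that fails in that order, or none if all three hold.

Σmᵢ = -2  ✗
l₃∈[|l₁−l₂|,l₁+l₂]=[1,3], have l₃=3
Σlᵢ = 6 ⇒ even

m_sum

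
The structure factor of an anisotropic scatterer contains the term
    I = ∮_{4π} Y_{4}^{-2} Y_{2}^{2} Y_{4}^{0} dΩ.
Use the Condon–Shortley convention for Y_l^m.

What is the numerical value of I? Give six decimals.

m-sum 0 ✓  L=10 even ✓  2≤4≤6 ✓
Π(2lᵢ+1) = 9×5×9 = 405
triangle coeff Δ(4,2,4) = 1/13860
Σ_t [0,2]: t=0:+1/192 t=1:−1/36 t=2:+1/192 = -5/288
(3j)²=20/693 [(4 2 4; 0 0 0)], sign=-1
Σ_t [2,2]: t=2:+1/192 = 1/192
(3j)²=3/77 [(4 2 4; -2 2 0)], sign=+1
⇒ 4πI² = 2700/5929
I = (-1)√(2700/5929/(4π)) = -0.19036462

-0.190365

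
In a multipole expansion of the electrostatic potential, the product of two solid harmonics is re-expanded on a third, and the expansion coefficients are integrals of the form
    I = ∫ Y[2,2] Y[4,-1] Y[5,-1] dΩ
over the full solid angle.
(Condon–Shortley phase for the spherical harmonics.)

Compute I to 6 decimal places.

0.000000

Σlᵢ=11 odd — θ-integrand is odd under cosθ→−cosθ; I=0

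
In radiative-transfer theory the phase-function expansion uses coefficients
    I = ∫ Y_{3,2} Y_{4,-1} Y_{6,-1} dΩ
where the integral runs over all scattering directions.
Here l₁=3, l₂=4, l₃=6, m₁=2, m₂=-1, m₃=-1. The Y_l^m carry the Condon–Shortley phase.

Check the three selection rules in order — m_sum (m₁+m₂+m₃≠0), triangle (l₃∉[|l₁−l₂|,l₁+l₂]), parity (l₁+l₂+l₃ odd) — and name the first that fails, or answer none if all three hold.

Σmᵢ = 0  ✓
l₃∈[|l₁−l₂|,l₁+l₂]=[1,7], have l₃=6  ✓
Σlᵢ = 13 ⇒ odd  ✗

parity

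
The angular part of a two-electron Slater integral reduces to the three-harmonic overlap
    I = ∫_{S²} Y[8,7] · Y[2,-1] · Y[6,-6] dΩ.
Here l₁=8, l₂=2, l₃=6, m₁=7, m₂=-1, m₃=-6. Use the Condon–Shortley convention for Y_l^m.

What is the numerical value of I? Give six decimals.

Rules hold: Σm=0, L=16 even, 6≤6≤10.
N = 17·5·13 = 1105
Δ = 4!·12!·0!/17! = 1/30940
Racah Σ t=2..2: t=2:+1/2073600 = 1/2073600
⇒ 3j(8 2 6; 0 0 0)² = 28/1105, sgn +1
Racah Σ t=1..1: t=1:−1/2874009600 = -1/2874009600
⇒ 3j(8 2 6; 7 -1 -6)² = 1/68, sgn -1
4πI² = N·(3j₀)²·(3jₘ)² = 7/17
I = -1·√(0.411765/4π) = -0.18101711

-0.181017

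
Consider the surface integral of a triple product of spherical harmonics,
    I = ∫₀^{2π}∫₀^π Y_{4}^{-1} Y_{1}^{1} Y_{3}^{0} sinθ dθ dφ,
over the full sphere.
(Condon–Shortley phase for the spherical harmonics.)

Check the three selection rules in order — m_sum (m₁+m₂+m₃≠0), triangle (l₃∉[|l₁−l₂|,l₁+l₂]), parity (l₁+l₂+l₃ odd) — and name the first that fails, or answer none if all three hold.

azimuthal sum: -1 + 1 + 0 = 0  ✓
3 ≤ 3 ≤ 5 (triangle on l)  ✓
L = 4 + 1 + 3 = 8 (even)  ✓

none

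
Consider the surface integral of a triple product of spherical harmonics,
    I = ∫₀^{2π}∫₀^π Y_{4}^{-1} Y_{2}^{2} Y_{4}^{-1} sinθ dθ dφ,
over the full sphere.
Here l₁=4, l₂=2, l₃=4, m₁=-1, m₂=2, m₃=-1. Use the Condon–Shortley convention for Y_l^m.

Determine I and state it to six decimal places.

0.200662

m-sum 0 ✓  L=10 even ✓  2≤4≤6 ✓
Π(2lᵢ+1) = 9×5×9 = 405
triangle coeff Δ(4,2,4) = 1/13860
Σ_t [0,2]: t=0:+1/192 t=1:−1/36 t=2:+1/192 = -5/288
(3j)²=20/693 [(4 2 4; 0 0 0)], sign=-1
Σ_t [2,2]: t=2:+1/144 = 1/144
(3j)²=10/231 [(4 2 4; -1 2 -1)], sign=-1
⇒ 4πI² = 3000/5929
I = (+1)√(3000/5929/(4π)) = 0.20066192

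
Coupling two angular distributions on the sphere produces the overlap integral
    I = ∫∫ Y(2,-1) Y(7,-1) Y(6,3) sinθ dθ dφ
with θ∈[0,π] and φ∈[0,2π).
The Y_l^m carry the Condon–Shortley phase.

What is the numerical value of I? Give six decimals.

0.000000

Σmᵢ = 1 ≠ 0, so the φ-integral vanishes; I = 0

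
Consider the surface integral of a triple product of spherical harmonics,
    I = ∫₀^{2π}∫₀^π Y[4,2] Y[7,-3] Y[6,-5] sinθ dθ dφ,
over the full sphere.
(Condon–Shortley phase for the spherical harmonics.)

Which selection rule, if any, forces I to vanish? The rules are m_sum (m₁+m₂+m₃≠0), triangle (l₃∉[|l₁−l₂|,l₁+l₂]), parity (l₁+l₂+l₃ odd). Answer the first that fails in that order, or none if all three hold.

m₁+m₂+m₃ = 2 − 3 − 5 = -6  ✗
triangle: |4−7|=3 ≤ l₃=6 ≤ 4+7=11
parity: l₁+l₂+l₃ = 17 is odd

m_sum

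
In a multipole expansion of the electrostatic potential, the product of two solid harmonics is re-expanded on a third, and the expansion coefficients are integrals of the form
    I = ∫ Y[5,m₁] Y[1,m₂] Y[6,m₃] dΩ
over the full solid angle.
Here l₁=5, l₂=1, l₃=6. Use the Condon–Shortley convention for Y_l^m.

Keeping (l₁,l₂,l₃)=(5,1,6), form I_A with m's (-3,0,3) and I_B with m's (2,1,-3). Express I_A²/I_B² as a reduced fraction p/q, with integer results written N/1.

3/4

Shared (l₁,l₂,l₃)=(5,1,6): N and (l;000)² cancel in I_A²/I_B².
A: Δ = 0!·10!·2!/13! = 1/858; Racah Σ t=0..0: t=0:+1/80640 = 1/80640; ⇒ 3j(5 1 6; -3 0 3)² = 9/286, sgn -1
B: Δ = 0!·10!·2!/13! = 1/858; Racah Σ t=0..0: t=0:+1/60480 = 1/60480; ⇒ 3j(5 1 6; 2 1 -3)² = 6/143, sgn -1
I_A²/I_B² = (9/286)/(6/143) = 3/4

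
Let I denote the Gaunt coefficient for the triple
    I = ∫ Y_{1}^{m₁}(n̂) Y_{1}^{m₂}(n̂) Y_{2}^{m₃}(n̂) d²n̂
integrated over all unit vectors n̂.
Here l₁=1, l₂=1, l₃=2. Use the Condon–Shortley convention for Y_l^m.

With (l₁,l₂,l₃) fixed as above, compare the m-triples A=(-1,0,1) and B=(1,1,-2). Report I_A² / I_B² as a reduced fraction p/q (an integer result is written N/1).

1/2

Same 1,1,2: normalisation and zero-m 3j drop out of the ratio.
A: Δ: 0! 2! 2! / 5! → 1/30; sum: t=0:+1/2 = 1/2; 3j²(1 1 2; -1 0 1) = Δ·Π!·Σ² = 1/10  (sign -1)
B: Δ: 0! 2! 2! / 5! → 1/30; sum: t=0:+1/4 = 1/4; 3j²(1 1 2; 1 1 -2) = Δ·Π!·Σ² = 1/5  (sign +1)
I_A²/I_B² = (1/10)/(1/5) = 1/2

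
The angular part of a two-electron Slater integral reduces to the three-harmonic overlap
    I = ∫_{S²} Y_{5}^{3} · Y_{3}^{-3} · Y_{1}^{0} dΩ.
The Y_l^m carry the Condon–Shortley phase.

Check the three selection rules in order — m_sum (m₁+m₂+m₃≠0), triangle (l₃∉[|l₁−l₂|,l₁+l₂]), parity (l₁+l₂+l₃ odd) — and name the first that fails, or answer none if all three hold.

triangle

Σmᵢ = 0  ✓
l₃∈[|l₁−l₂|,l₁+l₂]=[2,8], have l₃=1  ✗
Σlᵢ = 9 ⇒ odd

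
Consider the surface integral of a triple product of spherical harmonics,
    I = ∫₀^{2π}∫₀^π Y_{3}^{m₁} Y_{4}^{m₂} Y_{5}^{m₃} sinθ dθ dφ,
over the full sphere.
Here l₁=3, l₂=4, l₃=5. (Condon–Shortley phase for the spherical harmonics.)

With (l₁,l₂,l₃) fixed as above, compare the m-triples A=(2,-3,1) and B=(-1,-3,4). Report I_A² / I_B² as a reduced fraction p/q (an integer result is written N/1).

605/42

Shared (l₁,l₂,l₃)=(3,4,5): N and (l;000)² cancel in I_A²/I_B².
A: Δ = 2!·4!·6!/13! = 1/180180; Racah Σ t=0..1: t=0:+1/1440 t=1:−1/17280 = 11/17280; ⇒ 3j(3 4 5; 2 -3 1)² = 11/468, sgn +1
B: Δ = 2!·4!·6!/13! = 1/180180; Racah Σ t=0..1: t=0:+1/5760 t=1:−1/4320 = -1/17280; ⇒ 3j(3 4 5; -1 -3 4)² = 7/4290, sgn +1
I_A²/I_B² = (11/468)/(7/4290) = 605/42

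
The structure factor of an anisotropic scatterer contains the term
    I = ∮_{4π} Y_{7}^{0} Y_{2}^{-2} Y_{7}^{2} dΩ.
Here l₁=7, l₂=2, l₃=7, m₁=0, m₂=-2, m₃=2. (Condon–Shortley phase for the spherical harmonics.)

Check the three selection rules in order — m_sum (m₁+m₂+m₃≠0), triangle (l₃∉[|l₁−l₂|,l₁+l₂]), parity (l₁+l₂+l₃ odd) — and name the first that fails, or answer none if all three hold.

m₁+m₂+m₃ = 0 − 2 + 2 = 0  ✓
triangle: |7−2|=5 ≤ l₃=7 ≤ 7+2=9  ✓
parity: l₁+l₂+l₃ = 16 is even  ✓

none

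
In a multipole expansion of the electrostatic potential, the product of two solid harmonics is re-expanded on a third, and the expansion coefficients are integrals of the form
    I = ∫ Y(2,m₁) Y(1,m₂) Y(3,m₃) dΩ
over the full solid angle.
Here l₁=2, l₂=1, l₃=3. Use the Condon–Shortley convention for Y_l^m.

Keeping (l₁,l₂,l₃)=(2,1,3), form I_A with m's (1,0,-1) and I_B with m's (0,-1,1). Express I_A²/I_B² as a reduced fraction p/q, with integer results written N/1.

4/3

Same 2,1,3: normalisation and zero-m 3j drop out of the ratio.
A: Δ: 0! 4! 2! / 7! → 1/105; sum: t=0:+1/6 = 1/6; 3j²(2 1 3; 1 0 -1) = Δ·Π!·Σ² = 8/105  (sign +1)
B: Δ: 0! 4! 2! / 7! → 1/105; sum: t=0:+1/8 = 1/8; 3j²(2 1 3; 0 -1 1) = Δ·Π!·Σ² = 2/35  (sign +1)
I_A²/I_B² = (8/105)/(2/35) = 4/3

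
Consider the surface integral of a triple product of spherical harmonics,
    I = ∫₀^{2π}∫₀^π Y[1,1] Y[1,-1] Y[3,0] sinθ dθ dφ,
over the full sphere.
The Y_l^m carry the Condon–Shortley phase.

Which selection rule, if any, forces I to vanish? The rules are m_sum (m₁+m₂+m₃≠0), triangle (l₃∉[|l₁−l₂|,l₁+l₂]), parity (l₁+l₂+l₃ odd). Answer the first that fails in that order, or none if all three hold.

triangle

Σmᵢ = 0  ✓
l₃∈[|l₁−l₂|,l₁+l₂]=[0,2], have l₃=3  ✗
Σlᵢ = 5 ⇒ odd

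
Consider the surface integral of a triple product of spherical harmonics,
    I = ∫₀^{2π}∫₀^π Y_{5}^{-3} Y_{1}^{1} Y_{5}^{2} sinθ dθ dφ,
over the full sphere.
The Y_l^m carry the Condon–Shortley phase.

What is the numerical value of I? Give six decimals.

0.000000

l₁+l₂+l₃=11 is odd: 3j(l;000)=0 ⇒ I=0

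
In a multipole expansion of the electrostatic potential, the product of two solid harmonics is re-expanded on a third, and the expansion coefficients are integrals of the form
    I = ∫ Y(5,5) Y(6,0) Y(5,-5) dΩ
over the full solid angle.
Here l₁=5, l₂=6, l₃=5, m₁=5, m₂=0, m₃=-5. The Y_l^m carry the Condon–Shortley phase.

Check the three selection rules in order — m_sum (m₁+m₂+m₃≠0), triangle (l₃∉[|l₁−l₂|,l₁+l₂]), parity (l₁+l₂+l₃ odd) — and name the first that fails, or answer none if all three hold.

none

m₁+m₂+m₃ = 5 + 0 − 5 = 0  ✓
triangle: |5−6|=1 ≤ l₃=5 ≤ 5+6=11  ✓
parity: l₁+l₂+l₃ = 16 is even  ✓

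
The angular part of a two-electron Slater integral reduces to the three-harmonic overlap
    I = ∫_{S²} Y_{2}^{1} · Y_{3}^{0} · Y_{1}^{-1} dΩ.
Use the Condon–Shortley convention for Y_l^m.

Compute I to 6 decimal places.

m-sum 0 ✓  L=6 even ✓  1≤1≤5 ✓
Π(2lᵢ+1) = 5×7×3 = 105
triangle coeff Δ(2,3,1) = 1/105
Σ_t [2,2]: t=2:+1/4 = 1/4
(3j)²=3/35 [(2 3 1; 0 0 0)], sign=-1
Σ_t [1,1]: t=1:−1/12 = -1/12
(3j)²=1/35 [(2 3 1; 1 0 -1)], sign=-1
⇒ 4πI² = 9/35
I = (+1)√(9/35/(4π)) = 0.14304817

0.143048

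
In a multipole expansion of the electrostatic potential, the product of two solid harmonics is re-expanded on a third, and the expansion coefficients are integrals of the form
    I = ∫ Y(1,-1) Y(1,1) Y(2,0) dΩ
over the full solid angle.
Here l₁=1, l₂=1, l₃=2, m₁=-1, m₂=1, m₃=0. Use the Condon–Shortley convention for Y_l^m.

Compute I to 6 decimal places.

m-sum 0 ✓  L=4 even ✓  0≤2≤2 ✓
Π(2lᵢ+1) = 3×3×5 = 45
triangle coeff Δ(1,1,2) = 1/30
Σ_t [0,0]: t=0:+1/1 = 1/1
(3j)²=2/15 [(1 1 2; 0 0 0)], sign=+1
Σ_t [0,0]: t=0:+1/4 = 1/4
(3j)²=1/30 [(1 1 2; -1 1 0)], sign=+1
⇒ 4πI² = 1/5
I = (+1)√(1/5/(4π)) = 0.12615663

0.126157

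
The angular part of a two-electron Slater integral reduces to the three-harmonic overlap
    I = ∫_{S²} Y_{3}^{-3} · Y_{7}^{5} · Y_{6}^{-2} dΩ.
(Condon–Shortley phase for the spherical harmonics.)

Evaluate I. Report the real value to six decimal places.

Rules hold: Σm=0, L=16 even, 4≤6≤10.
N = 7·15·13 = 1365
Δ = 4!·2!·10!/17! = 1/2042040
Racah Σ t=1..3: t=1:−1/207360 t=2:+1/57600 t=3:−1/207360 = 1/129600
⇒ 3j(3 7 6; 0 0 0)² = 168/12155, sgn +1
Racah Σ t=4..4: t=4:+1/3870720 = 1/3870720
⇒ 3j(3 7 6; -3 5 -2)² = 135/6188, sgn +1
4πI² = N·(3j₀)²·(3jₘ)² = 17010/41327
I = +1·√(0.411595/4π) = 0.18097988

0.180980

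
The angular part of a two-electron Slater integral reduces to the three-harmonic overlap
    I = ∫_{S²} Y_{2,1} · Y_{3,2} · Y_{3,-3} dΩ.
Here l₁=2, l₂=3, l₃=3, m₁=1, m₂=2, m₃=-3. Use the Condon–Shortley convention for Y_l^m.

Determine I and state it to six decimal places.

Rules hold: Σm=0, L=8 even, 1≤3≤5.
N = 5·7·7 = 245
Δ = 2!·2!·4!/9! = 1/3780
Racah Σ t=0..2: t=0:+1/24 t=1:−1/4 t=2:+1/24 = -1/6
⇒ 3j(2 3 3; 0 0 0)² = 4/105, sgn +1
Racah Σ t=1..1: t=1:−1/48 = -1/48
⇒ 3j(2 3 3; 1 2 -3)² = 5/84, sgn -1
4πI² = N·(3j₀)²·(3jₘ)² = 5/9
I = -1·√(0.555556/4π) = -0.21026104

-0.210261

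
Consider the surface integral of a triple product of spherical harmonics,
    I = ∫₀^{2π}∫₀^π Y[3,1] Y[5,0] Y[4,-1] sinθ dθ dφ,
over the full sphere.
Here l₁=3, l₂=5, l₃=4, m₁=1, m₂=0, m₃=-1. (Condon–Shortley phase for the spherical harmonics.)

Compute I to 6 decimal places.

-0.009577

Checks pass: Σm=0; 12 even; l₃=4∈[2,8].
(2·3+1)(2·5+1)(2·4+1) = 693
Δ: 4! 2! 6! / 13! → 1/180180
sum: t=1:−1/576 t=2:+1/144 t=3:−1/576 = 1/288
3j²(3 5 4; 0 0 0) = Δ·Π!·Σ² = 20/1001  (sign +1)
sum: t=0:+1/5760 t=1:−1/288 t=2:+1/288 = 1/5760
3j²(3 5 4; 1 0 -1) = Δ·Π!·Σ² = 1/12012  (sign -1)
combine: 4πI² = 693·20/1001·1/12012 = 15/13013
take √, sign -1: I = -0.00957750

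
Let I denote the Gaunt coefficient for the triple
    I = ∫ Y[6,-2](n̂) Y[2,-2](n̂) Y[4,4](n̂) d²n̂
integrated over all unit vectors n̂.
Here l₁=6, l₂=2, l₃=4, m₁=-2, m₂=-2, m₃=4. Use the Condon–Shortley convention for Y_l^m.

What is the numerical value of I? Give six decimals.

Rules hold: Σm=0, L=12 even, 4≤4≤8.
N = 13·5·9 = 585
Δ = 4!·8!·0!/13! = 1/6435
Racah Σ t=2..2: t=2:+1/2304 = 1/2304
⇒ 3j(6 2 4; 0 0 0)² = 5/143, sgn +1
Racah Σ t=0..0: t=0:+1/967680 = 1/967680
⇒ 3j(6 2 4; -2 -2 4)² = 1/6435, sgn +1
4πI² = N·(3j₀)²·(3jₘ)² = 5/1573
I = +1·√(0.00317864/4π) = 0.01590434

0.015904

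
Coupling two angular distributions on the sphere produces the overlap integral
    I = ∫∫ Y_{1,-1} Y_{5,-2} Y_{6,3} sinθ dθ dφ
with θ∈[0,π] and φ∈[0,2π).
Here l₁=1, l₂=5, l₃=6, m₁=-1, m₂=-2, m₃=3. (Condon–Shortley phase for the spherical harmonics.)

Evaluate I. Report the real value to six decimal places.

-0.245154

Checks pass: Σm=0; 12 even; l₃=6∈[4,6].
(2·1+1)(2·5+1)(2·6+1) = 429
Δ: 0! 2! 10! / 13! → 1/858
sum: t=0:+1/14400 = 1/14400
3j²(1 5 6; 0 0 0) = Δ·Π!·Σ² = 6/143  (sign +1)
sum: t=0:+1/60480 = 1/60480
3j²(1 5 6; -1 -2 3) = Δ·Π!·Σ² = 6/143  (sign -1)
combine: 4πI² = 429·6/143·6/143 = 108/143
take √, sign -1: I = -0.24515397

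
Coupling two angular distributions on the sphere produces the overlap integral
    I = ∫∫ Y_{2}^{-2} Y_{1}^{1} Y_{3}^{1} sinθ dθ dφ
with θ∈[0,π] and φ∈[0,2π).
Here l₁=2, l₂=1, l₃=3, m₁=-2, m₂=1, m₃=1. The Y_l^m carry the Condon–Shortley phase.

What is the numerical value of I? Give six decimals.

Checks pass: Σm=0; 6 even; l₃=3∈[1,3].
(2·2+1)(2·1+1)(2·3+1) = 105
Δ: 0! 4! 2! / 7! → 1/105
sum: t=0:+1/4 = 1/4
3j²(2 1 3; 0 0 0) = Δ·Π!·Σ² = 3/35  (sign -1)
sum: t=0:+1/48 = 1/48
3j²(2 1 3; -2 1 1) = Δ·Π!·Σ² = 1/105  (sign +1)
combine: 4πI² = 105·3/35·1/105 = 3/35
take √, sign -1: I = -0.08258890

-0.082589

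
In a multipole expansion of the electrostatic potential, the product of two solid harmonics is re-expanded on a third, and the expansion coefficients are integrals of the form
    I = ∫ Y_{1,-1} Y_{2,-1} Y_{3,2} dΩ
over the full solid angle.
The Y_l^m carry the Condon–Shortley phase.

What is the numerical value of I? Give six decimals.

0.261169

Checks pass: Σm=0; 6 even; l₃=3∈[1,3].
(2·1+1)(2·2+1)(2·3+1) = 105
Δ: 0! 2! 4! / 7! → 1/105
sum: t=0:+1/4 = 1/4
3j²(1 2 3; 0 0 0) = Δ·Π!·Σ² = 3/35  (sign -1)
sum: t=0:+1/12 = 1/12
3j²(1 2 3; -1 -1 2) = Δ·Π!·Σ² = 2/21  (sign -1)
combine: 4πI² = 105·3/35·2/21 = 6/7
take √, sign +1: I = 0.26116903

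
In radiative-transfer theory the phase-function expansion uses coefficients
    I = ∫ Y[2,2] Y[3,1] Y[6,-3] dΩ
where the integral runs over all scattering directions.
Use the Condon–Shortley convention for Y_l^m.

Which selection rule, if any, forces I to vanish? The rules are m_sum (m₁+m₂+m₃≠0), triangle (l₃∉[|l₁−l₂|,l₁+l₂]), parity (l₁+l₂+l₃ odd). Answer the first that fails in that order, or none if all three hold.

triangle

Σmᵢ = 0  ✓
l₃∈[|l₁−l₂|,l₁+l₂]=[1,5], have l₃=6  ✗
Σlᵢ = 11 ⇒ odd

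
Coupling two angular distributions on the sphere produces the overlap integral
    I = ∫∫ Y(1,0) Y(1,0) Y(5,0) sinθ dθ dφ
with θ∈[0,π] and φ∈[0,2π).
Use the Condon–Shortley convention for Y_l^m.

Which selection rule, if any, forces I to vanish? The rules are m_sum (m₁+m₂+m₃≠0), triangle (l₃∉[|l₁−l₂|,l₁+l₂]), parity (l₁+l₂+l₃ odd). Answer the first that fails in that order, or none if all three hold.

m₁+m₂+m₃ = 0 + 0 + 0 = 0  ✓
triangle: |1−1|=0 ≤ l₃=5 ≤ 1+1=2  ✗
parity: l₁+l₂+l₃ = 7 is odd

triangle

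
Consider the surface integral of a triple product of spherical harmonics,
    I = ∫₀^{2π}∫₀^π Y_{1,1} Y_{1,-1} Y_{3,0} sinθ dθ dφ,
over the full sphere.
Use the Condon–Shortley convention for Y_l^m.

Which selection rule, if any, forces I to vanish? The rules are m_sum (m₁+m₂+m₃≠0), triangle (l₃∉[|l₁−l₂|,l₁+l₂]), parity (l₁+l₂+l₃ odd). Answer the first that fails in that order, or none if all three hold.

triangle

m₁+m₂+m₃ = 1 − 1 + 0 = 0  ✓
triangle: |1−1|=0 ≤ l₃=3 ≤ 1+1=2  ✗
parity: l₁+l₂+l₃ = 5 is odd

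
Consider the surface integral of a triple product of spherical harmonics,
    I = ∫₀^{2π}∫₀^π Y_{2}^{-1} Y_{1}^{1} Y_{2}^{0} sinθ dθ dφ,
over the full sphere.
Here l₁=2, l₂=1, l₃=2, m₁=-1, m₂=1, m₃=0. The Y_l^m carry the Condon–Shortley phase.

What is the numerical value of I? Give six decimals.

0.000000

L=5 odd ⇒ parity kills the (l;000) factor ⇒ I = 0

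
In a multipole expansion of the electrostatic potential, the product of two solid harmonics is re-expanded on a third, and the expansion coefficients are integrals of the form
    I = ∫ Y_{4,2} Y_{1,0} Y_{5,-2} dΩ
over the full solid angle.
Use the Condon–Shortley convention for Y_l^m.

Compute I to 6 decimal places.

Rules hold: Σm=0, L=10 even, 3≤5≤5.
N = 9·3·11 = 297
Δ = 0!·8!·2!/11! = 1/495
Racah Σ t=0..0: t=0:+1/576 = 1/576
⇒ 3j(4 1 5; 0 0 0)² = 5/99, sgn -1
Racah Σ t=0..0: t=0:+1/1440 = 1/1440
⇒ 3j(4 1 5; 2 0 -2)² = 7/165, sgn -1
4πI² = N·(3j₀)²·(3jₘ)² = 7/11
I = +1·√(0.636364/4π) = 0.22503380

0.225034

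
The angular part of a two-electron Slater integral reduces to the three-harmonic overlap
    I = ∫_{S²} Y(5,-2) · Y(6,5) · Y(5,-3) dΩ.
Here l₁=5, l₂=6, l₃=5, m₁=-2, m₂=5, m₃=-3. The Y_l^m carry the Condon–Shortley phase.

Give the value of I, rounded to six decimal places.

-0.065948

m-sum 0 ✓  L=16 even ✓  1≤5≤11 ✓
Π(2lᵢ+1) = 11×13×11 = 1573
triangle coeff Δ(5,6,5) = 1/28588560
Σ_t [1,5]: t=1:−1/345600 t=2:+1/13824 t=3:−1/5184 t=4:+1/13824 t=5:−1/345600 = -7/129600
(3j)²=80/7293 [(5 6 5; 0 0 0)], sign=+1
Σ_t [5,6]: t=5:−1/345600 t=6:+1/518400 = -1/1036800
(3j)²=7/2210 [(5 6 5; -2 5 -3)], sign=-1
⇒ 4πI² = 616/11271
I = (-1)√(616/11271/(4π)) = -0.06594839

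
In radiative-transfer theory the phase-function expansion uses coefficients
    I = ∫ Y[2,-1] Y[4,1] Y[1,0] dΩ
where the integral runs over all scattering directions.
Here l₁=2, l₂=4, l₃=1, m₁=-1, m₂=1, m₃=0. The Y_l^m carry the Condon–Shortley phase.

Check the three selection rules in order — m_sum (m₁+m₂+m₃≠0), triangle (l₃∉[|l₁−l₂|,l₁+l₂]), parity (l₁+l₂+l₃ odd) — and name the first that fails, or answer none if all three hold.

m₁+m₂+m₃ = -1 + 1 + 0 = 0  ✓
triangle: |2−4|=2 ≤ l₃=1 ≤ 2+4=6  ✗
parity: l₁+l₂+l₃ = 7 is odd

triangle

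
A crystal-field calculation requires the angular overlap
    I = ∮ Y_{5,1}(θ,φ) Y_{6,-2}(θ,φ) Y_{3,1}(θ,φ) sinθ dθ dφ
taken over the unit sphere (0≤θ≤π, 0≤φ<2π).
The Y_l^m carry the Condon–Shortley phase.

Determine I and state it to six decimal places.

m-sum 0 ✓  L=14 even ✓  1≤3≤11 ✓
Π(2lᵢ+1) = 11×13×7 = 1001
triangle coeff Δ(5,6,3) = 1/675675
Σ_t [3,5]: t=3:−1/8640 t=4:+1/2304 t=5:−1/8640 = 7/34560
(3j)²=7/429 [(5 6 3; 0 0 0)], sign=-1
Σ_t [2,4]: t=2:+1/11520 t=3:−1/4320 t=4:+1/27648 = -1/9216
(3j)²=2/143 [(5 6 3; 1 -2 1)], sign=-1
⇒ 4πI² = 98/429
I = (+1)√(98/429/(4π)) = 0.13482780

0.134828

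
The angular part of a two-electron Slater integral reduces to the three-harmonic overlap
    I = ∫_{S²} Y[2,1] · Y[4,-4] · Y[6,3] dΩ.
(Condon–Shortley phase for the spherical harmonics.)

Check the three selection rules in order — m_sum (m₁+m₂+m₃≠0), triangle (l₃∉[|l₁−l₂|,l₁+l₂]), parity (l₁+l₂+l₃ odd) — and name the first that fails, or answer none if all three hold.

m₁+m₂+m₃ = 1 − 4 + 3 = 0  ✓
triangle: |2−4|=2 ≤ l₃=6 ≤ 2+4=6  ✓
parity: l₁+l₂+l₃ = 12 is even  ✓

none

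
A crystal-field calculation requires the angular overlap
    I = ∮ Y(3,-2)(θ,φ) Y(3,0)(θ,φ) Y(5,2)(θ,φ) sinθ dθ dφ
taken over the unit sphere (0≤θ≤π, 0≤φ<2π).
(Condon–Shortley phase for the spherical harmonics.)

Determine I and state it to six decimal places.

Σlᵢ=11 odd — θ-integrand is odd under cosθ→−cosθ; I=0

0.000000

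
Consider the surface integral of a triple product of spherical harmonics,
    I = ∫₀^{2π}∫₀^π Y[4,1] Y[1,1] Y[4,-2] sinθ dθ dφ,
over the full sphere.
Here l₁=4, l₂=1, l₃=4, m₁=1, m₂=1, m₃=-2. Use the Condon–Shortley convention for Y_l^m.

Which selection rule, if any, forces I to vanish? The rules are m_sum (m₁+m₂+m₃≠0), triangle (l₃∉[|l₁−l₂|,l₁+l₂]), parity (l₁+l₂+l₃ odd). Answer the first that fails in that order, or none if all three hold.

parity

Σmᵢ = 0  ✓
l₃∈[|l₁−l₂|,l₁+l₂]=[3,5], have l₃=4  ✓
Σlᵢ = 9 ⇒ odd  ✗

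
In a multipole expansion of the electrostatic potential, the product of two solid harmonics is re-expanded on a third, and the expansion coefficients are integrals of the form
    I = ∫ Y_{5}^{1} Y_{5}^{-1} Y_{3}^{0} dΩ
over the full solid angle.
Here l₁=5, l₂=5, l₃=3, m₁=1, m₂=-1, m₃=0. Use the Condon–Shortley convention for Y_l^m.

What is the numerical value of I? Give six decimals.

0.000000

Σlᵢ=13 odd — θ-integrand is odd under cosθ→−cosθ; I=0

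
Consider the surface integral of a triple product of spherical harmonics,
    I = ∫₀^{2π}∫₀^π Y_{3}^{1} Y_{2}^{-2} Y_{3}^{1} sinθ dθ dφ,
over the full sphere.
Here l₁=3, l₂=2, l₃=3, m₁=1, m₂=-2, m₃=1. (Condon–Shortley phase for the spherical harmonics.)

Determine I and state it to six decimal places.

0.206013

Checks pass: Σm=0; 8 even; l₃=3∈[1,5].
(2·3+1)(2·2+1)(2·3+1) = 245
Δ: 2! 4! 2! / 9! → 1/3780
sum: t=0:+1/24 t=1:−1/4 t=2:+1/24 = -1/6
3j²(3 2 3; 0 0 0) = Δ·Π!·Σ² = 4/105  (sign +1)
sum: t=0:+1/16 = 1/16
3j²(3 2 3; 1 -2 1) = Δ·Π!·Σ² = 2/35  (sign +1)
combine: 4πI² = 245·4/105·2/35 = 8/15
take √, sign +1: I = 0.20601291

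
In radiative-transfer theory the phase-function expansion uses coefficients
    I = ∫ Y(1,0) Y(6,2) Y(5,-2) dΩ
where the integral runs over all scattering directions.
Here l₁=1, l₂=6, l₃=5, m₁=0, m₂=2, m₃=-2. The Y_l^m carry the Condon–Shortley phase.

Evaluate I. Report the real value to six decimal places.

0.231133

Checks pass: Σm=0; 12 even; l₃=5∈[5,7].
(2·1+1)(2·6+1)(2·5+1) = 429
Δ: 2! 0! 10! / 13! → 1/858
sum: t=1:−1/14400 = -1/14400
3j²(1 6 5; 0 0 0) = Δ·Π!·Σ² = 6/143  (sign +1)
sum: t=1:−1/30240 = -1/30240
3j²(1 6 5; 0 2 -2) = Δ·Π!·Σ² = 16/429  (sign +1)
combine: 4πI² = 429·6/143·16/429 = 96/143
take √, sign +1: I = 0.23113338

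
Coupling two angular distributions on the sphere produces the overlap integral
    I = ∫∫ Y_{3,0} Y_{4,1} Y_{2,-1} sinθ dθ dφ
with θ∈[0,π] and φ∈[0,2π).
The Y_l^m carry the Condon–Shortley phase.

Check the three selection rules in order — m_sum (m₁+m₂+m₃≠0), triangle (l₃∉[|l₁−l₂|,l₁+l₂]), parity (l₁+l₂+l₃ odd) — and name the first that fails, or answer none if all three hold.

azimuthal sum: 0 + 1 − 1 = 0  ✓
1 ≤ 2 ≤ 7 (triangle on l)  ✓
L = 3 + 4 + 2 = 9 (odd)  ✗

parity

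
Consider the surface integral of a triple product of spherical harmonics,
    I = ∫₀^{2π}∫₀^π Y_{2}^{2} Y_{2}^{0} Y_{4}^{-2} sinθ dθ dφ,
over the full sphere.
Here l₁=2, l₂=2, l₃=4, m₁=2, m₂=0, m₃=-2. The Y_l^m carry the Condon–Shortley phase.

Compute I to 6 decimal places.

0.156078

m-sum 0 ✓  L=8 even ✓  0≤4≤4 ✓
Π(2lᵢ+1) = 5×5×9 = 225
triangle coeff Δ(2,2,4) = 1/630
Σ_t [0,0]: t=0:+1/16 = 1/16
(3j)²=2/35 [(2 2 4; 0 0 0)], sign=+1
Σ_t [0,0]: t=0:+1/96 = 1/96
(3j)²=1/42 [(2 2 4; 2 0 -2)], sign=+1
⇒ 4πI² = 15/49
I = (+1)√(15/49/(4π)) = 0.15607835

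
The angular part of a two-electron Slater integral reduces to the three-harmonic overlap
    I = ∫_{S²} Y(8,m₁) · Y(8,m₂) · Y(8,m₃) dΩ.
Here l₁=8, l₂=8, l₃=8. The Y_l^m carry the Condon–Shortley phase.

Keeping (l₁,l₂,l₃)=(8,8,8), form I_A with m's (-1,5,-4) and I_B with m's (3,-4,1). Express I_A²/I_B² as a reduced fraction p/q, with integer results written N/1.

Same 8,8,8: normalisation and zero-m 3j drop out of the ratio.
A: Δ: 8! 8! 8! / 25! → 1/236637794250; sum: t=5:−1/16721510400 t=6:+1/5225472000 t=7:−1/10450944000 t=8:+1/146313216000 = 1/23410114560; 3j²(8 8 8; -1 5 -4) = Δ·Π!·Σ² = 45/7429  (sign +1)
B: Δ: 8! 8! 8! / 25! → 1/236637794250; sum: t=0:+1/16721510400 t=1:−1/2090188800 t=2:+1/1492992000 t=3:−1/5225472000 t=4:+1/117050572800 = 1/14631321600; 3j²(8 8 8; 3 -4 1) = Δ·Π!·Σ² = 192/96577  (sign -1)
I_A²/I_B² = (45/7429)/(192/96577) = 195/64

195/64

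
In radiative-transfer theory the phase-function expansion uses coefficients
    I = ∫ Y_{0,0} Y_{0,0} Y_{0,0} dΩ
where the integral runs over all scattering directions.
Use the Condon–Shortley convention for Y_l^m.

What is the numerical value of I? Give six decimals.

0.282095

Rules hold: Σm=0, L=0 even, 0≤0≤0.
N = 1·1·1 = 1
Δ = 0!·0!·0!/1! = 1/1
Racah Σ t=0..0: t=0:+1/1 = 1/1
⇒ 3j(0 0 0; 0 0 0)² = 1/1, sgn +1
(m-triple is (0,0,0) — same symbol as above.)
4πI² = N·(3j₀)²·(3jₘ)² = 1/1
I = +1·√(1/4π) = 0.28209479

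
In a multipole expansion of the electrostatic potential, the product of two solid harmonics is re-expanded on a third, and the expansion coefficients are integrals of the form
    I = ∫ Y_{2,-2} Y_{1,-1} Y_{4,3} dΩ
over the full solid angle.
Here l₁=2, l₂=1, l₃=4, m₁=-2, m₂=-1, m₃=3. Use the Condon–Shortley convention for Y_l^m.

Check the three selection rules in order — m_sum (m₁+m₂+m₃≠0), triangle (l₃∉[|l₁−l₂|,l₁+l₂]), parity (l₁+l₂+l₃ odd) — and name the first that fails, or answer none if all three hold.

triangle

Σmᵢ = 0  ✓
l₃∈[|l₁−l₂|,l₁+l₂]=[1,3], have l₃=4  ✗
Σlᵢ = 7 ⇒ odd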